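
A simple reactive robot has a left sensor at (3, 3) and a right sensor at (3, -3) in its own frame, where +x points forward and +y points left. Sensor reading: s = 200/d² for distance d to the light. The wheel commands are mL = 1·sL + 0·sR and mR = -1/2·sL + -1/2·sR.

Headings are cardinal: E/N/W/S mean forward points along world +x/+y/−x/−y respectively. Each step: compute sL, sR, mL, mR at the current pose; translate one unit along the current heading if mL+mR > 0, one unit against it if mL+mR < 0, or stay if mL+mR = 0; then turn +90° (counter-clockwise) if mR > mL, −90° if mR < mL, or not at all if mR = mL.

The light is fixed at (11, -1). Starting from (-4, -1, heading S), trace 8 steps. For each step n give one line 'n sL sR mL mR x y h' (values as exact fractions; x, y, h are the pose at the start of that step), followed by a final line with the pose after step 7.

0 200/153 200/333 200/153 -600/629 -4 -1 S
1 10/17 25/41 10/17 -835/1394 -4 -2 W
2 200/293 8/5 200/293 -1672/1465 -3 -2 N
3 100/61 100/73 100/61 -6700/4453 -3 -3 E
4 8/5 200/281 8/5 -1624/1405 -2 -3 S
5 50/73 25/32 50/73 -3425/4672 -2 -4 W
6 8/9 200/81 8/9 -136/81 -1 -4 N
7 100/41 20/13 100/41 -1060/533 -1 -5 E
final 0 -5 S

n=0: pose=(-4,-1,S); sL=200/153, sR=200/333; mL=200/153, mR=-600/629; mL+mR=2000/5661 → advance +1; mR−mL=-12800/5661 → turn -1·90°
n=1: pose=(-4,-2,W); sL=10/17, sR=25/41; mL=10/17, mR=-835/1394; mL+mR=-15/1394 → advance -1; mR−mL=-1655/1394 → turn -1·90°
n=2: pose=(-3,-2,N); sL=200/293, sR=8/5; mL=200/293, mR=-1672/1465; mL+mR=-672/1465 → advance -1; mR−mL=-2672/1465 → turn -1·90°
n=3: pose=(-3,-3,E); sL=100/61, sR=100/73; mL=100/61, mR=-6700/4453; mL+mR=600/4453 → advance +1; mR−mL=-14000/4453 → turn -1·90°
n=4: pose=(-2,-3,S); sL=8/5, sR=200/281; mL=8/5, mR=-1624/1405; mL+mR=624/1405 → advance +1; mR−mL=-3872/1405 → turn -1·90°
n=5: pose=(-2,-4,W); sL=50/73, sR=25/32; mL=50/73, mR=-3425/4672; mL+mR=-225/4672 → advance -1; mR−mL=-6625/4672 → turn -1·90°
n=6: pose=(-1,-4,N); sL=8/9, sR=200/81; mL=8/9, mR=-136/81; mL+mR=-64/81 → advance -1; mR−mL=-208/81 → turn -1·90°
n=7: pose=(-1,-5,E); sL=100/41, sR=20/13; mL=100/41, mR=-1060/533; mL+mR=240/533 → advance +1; mR−mL=-2360/533 → turn -1·90°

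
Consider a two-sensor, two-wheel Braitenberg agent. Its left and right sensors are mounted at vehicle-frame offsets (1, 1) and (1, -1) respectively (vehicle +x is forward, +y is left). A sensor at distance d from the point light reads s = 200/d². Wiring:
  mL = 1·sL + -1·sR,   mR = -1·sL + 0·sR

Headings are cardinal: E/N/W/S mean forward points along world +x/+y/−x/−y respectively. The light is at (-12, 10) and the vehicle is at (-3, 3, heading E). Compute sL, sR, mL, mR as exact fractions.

left sensor world pos  = (-2, 4); dL² = 136
right sensor world pos = (-2, 2); dR² = 164
sL = 200/136 = 25/17
sR = 200/164 = 50/41
mL = 1·sL + -1·sR = 175/697
mR = -1·sL + 0·sR = -25/17

25/17 50/41 175/697 -25/17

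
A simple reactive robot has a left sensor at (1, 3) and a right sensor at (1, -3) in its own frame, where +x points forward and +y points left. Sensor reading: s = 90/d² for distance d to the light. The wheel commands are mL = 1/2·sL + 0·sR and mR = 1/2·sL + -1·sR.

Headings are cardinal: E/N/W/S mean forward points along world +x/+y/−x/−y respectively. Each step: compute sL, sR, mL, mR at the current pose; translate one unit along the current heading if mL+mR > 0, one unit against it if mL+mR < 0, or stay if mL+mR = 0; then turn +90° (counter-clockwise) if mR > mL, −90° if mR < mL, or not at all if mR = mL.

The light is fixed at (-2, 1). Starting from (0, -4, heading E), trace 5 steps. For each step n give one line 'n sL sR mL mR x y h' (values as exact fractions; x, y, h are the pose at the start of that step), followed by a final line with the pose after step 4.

0 90/13 90/73 45/13 2115/949 0 -4 E
1 5/4 5/2 5/8 -15/8 1 -4 S
2 90/53 18 45/53 -909/53 1 -3 W
3 9 45/29 9/2 171/58 2 -3 N
4 18/5 90/61 9/5 99/305 2 -2 E
final 3 -2 S

n=0: pose=(0,-4,E); sL=90/13, sR=90/73; mL=45/13, mR=2115/949; mL+mR=5400/949 → advance +1; mR−mL=-90/73 → turn -1·90°
n=1: pose=(1,-4,S); sL=5/4, sR=5/2; mL=5/8, mR=-15/8; mL+mR=-5/4 → advance -1; mR−mL=-5/2 → turn -1·90°
n=2: pose=(1,-3,W); sL=90/53, sR=18; mL=45/53, mR=-909/53; mL+mR=-864/53 → advance -1; mR−mL=-18 → turn -1·90°
n=3: pose=(2,-3,N); sL=9, sR=45/29; mL=9/2, mR=171/58; mL+mR=216/29 → advance +1; mR−mL=-45/29 → turn -1·90°
n=4: pose=(2,-2,E); sL=18/5, sR=90/61; mL=9/5, mR=99/305; mL+mR=648/305 → advance +1; mR−mL=-90/61 → turn -1·90°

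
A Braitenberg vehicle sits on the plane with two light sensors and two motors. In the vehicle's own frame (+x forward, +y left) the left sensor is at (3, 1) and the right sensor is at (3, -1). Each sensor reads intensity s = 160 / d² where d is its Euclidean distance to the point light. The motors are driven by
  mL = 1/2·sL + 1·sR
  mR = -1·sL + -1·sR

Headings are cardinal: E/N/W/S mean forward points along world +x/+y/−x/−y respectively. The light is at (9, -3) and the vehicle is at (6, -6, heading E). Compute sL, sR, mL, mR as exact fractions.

left sensor world pos  = (9, -5); dL² = 4
right sensor world pos = (9, -7); dR² = 16
sL = 160/4 = 40
sR = 160/16 = 10
mL = 1/2·sL + 1·sR = 30
mR = -1·sL + -1·sR = -50

40 10 30 -50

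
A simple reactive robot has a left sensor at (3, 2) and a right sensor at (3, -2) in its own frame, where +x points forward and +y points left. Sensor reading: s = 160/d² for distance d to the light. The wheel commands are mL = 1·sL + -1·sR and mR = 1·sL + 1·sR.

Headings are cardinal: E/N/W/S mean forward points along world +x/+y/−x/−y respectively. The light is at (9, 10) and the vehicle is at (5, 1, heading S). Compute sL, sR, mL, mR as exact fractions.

40/37 8/9 64/333 656/333

left sensor world pos  = (7, -2); dL² = 148
right sensor world pos = (3, -2); dR² = 180
sL = 160/148 = 40/37
sR = 160/180 = 8/9
mL = 1·sL + -1·sR = 64/333
mR = 1·sL + 1·sR = 656/333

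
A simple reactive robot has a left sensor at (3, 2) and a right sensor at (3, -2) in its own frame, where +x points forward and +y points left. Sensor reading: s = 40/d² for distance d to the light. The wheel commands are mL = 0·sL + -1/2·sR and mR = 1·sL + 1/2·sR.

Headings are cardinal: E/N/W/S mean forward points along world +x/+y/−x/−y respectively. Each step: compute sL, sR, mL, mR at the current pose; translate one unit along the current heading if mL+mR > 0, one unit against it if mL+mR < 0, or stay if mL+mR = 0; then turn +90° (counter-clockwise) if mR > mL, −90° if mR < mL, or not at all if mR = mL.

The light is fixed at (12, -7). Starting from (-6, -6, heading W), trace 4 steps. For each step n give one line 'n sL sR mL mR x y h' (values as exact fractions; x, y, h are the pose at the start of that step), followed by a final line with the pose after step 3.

0 20/221 4/45 -2/45 1342/9945 -6 -6 W
1 40/293 8/89 -4/89 4732/26077 -7 -6 S
2 2/13 2/13 -1/13 3/13 -7 -7 E
3 40/409 8/53 -4/53 3756/21677 -6 -7 N
final -6 -6 W

n=0: pose=(-6,-6,W); sL=20/221, sR=4/45; mL=-2/45, mR=1342/9945; mL+mR=20/221 → advance +1; mR−mL=1784/9945 → turn +1·90°
n=1: pose=(-7,-6,S); sL=40/293, sR=8/89; mL=-4/89, mR=4732/26077; mL+mR=40/293 → advance +1; mR−mL=5904/26077 → turn +1·90°
n=2: pose=(-7,-7,E); sL=2/13, sR=2/13; mL=-1/13, mR=3/13; mL+mR=2/13 → advance +1; mR−mL=4/13 → turn +1·90°
n=3: pose=(-6,-7,N); sL=40/409, sR=8/53; mL=-4/53, mR=3756/21677; mL+mR=40/409 → advance +1; mR−mL=5392/21677 → turn +1·90°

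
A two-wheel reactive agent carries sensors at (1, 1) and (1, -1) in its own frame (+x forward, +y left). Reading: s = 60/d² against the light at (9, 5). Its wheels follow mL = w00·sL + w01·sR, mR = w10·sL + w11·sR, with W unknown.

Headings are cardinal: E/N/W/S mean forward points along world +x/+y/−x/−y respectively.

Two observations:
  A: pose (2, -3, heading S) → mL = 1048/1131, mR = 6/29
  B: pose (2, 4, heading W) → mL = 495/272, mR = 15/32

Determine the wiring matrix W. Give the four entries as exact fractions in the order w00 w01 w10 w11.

1 1 0 1/2

obs A: pose=(2,-3,S) → sL=20/39, sR=12/29, mL=1048/1131, mR=6/29
obs B: pose=(2,4,W) → sL=15/17, sR=15/16, mL=495/272, mR=15/32
sensor matrix S = [[20/39, 12/29], [15/17, 15/16]]; det S = 2965/25636
solve [mL_A; mL_B] = S·[w00; w01] and [mR_A; mR_B] = S·[w10; w11]:
  w00 = 1, w01 = 1, w10 = 0, w11 = 1/2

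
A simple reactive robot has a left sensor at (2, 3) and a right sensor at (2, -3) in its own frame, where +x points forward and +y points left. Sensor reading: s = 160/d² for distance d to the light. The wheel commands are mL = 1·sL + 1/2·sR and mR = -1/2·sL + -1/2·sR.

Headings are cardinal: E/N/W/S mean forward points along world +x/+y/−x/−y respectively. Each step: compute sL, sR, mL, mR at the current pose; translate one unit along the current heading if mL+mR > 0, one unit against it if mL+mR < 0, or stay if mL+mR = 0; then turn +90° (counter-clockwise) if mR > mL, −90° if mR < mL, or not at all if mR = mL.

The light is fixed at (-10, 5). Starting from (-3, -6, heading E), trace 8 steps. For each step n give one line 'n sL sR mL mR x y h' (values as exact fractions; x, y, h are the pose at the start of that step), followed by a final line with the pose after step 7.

n=0: pose=(-3,-6,E); sL=32/29, sR=160/277; mL=11184/8033, mR=-6752/8033; mL+mR=16/29 → advance +1; mR−mL=-17936/8033 → turn -1·90°
n=1: pose=(-2,-6,S); sL=16/29, sR=80/97; mL=2712/2813, mR=-1936/2813; mL+mR=8/29 → advance +1; mR−mL=-4648/2813 → turn -1·90°
n=2: pose=(-2,-7,W); sL=160/261, sR=160/117; mL=4400/3393, mR=-1120/1131; mL+mR=80/261 → advance +1; mR−mL=-7760/3393 → turn -1·90°
n=3: pose=(-3,-7,N); sL=40/29, sR=4/5; mL=258/145, mR=-158/145; mL+mR=20/29 → advance +1; mR−mL=-416/145 → turn -1·90°
n=4: pose=(-3,-6,E); sL=32/29, sR=160/277; mL=11184/8033, mR=-6752/8033; mL+mR=16/29 → advance +1; mR−mL=-17936/8033 → turn -1·90°
n=5: pose=(-2,-6,S); sL=16/29, sR=80/97; mL=2712/2813, mR=-1936/2813; mL+mR=8/29 → advance +1; mR−mL=-4648/2813 → turn -1·90°
n=6: pose=(-2,-7,W); sL=160/261, sR=160/117; mL=4400/3393, mR=-1120/1131; mL+mR=80/261 → advance +1; mR−mL=-7760/3393 → turn -1·90°
n=7: pose=(-3,-7,N); sL=40/29, sR=4/5; mL=258/145, mR=-158/145; mL+mR=20/29 → advance +1; mR−mL=-416/145 → turn -1·90°

0 32/29 160/277 11184/8033 -6752/8033 -3 -6 E
1 16/29 80/97 2712/2813 -1936/2813 -2 -6 S
2 160/261 160/117 4400/3393 -1120/1131 -2 -7 W
3 40/29 4/5 258/145 -158/145 -3 -7 N
4 32/29 160/277 11184/8033 -6752/8033 -3 -6 E
5 16/29 80/97 2712/2813 -1936/2813 -2 -6 S
6 160/261 160/117 4400/3393 -1120/1131 -2 -7 W
7 40/29 4/5 258/145 -158/145 -3 -7 N
final -3 -6 E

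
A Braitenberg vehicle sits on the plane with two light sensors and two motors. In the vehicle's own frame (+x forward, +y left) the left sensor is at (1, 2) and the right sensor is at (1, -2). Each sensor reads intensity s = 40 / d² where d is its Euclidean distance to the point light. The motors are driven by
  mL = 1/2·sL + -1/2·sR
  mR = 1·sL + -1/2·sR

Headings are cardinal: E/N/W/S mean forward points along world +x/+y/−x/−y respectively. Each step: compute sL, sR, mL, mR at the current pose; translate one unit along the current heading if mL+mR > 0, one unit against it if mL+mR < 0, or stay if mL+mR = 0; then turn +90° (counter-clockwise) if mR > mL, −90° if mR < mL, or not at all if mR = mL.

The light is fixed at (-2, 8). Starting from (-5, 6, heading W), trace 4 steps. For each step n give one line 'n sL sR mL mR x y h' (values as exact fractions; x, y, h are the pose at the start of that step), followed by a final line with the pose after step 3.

0 5/4 5/2 -5/8 0 -5 6 W
1 40/9 8/5 64/45 164/45 -4 6 S
2 20 20/13 120/13 250/13 -4 5 E
3 40/13 8 -32/13 -12/13 -3 5 N
final -3 4 W

n=0: pose=(-5,6,W); sL=5/4, sR=5/2; mL=-5/8, mR=0; mL+mR=-5/8 → advance -1; mR−mL=5/8 → turn +1·90°
n=1: pose=(-4,6,S); sL=40/9, sR=8/5; mL=64/45, mR=164/45; mL+mR=76/15 → advance +1; mR−mL=20/9 → turn +1·90°
n=2: pose=(-4,5,E); sL=20, sR=20/13; mL=120/13, mR=250/13; mL+mR=370/13 → advance +1; mR−mL=10 → turn +1·90°
n=3: pose=(-3,5,N); sL=40/13, sR=8; mL=-32/13, mR=-12/13; mL+mR=-44/13 → advance -1; mR−mL=20/13 → turn +1·90°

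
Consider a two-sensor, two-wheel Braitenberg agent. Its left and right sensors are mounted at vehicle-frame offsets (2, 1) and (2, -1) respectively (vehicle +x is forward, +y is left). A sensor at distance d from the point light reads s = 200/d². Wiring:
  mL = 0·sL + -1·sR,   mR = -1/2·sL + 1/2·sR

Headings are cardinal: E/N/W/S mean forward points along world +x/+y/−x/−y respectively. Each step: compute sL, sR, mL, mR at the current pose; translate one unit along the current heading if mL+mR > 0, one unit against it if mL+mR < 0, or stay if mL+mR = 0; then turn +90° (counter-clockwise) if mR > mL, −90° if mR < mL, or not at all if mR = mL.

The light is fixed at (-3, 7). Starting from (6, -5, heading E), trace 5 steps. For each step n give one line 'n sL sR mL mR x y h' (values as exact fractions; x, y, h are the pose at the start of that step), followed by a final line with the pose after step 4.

n=0: pose=(6,-5,E); sL=100/121, sR=20/29; mL=-20/29, mR=-240/3509; mL+mR=-2660/3509 → advance -1; mR−mL=2180/3509 → turn +1·90°
n=1: pose=(5,-5,N); sL=200/149, sR=200/181; mL=-200/181, mR=-3200/26969; mL+mR=-33000/26969 → advance -1; mR−mL=26600/26969 → turn +1·90°
n=2: pose=(5,-6,W); sL=25/29, sR=10/9; mL=-10/9, mR=65/522; mL+mR=-515/522 → advance -1; mR−mL=215/174 → turn +1·90°
n=3: pose=(6,-6,S); sL=8/13, sR=200/289; mL=-200/289, mR=144/3757; mL+mR=-2456/3757 → advance -1; mR−mL=2744/3757 → turn +1·90°
n=4: pose=(6,-5,E); sL=100/121, sR=20/29; mL=-20/29, mR=-240/3509; mL+mR=-2660/3509 → advance -1; mR−mL=2180/3509 → turn +1·90°

0 100/121 20/29 -20/29 -240/3509 6 -5 E
1 200/149 200/181 -200/181 -3200/26969 5 -5 N
2 25/29 10/9 -10/9 65/522 5 -6 W
3 8/13 200/289 -200/289 144/3757 6 -6 S
4 100/121 20/29 -20/29 -240/3509 6 -5 E
final 5 -5 N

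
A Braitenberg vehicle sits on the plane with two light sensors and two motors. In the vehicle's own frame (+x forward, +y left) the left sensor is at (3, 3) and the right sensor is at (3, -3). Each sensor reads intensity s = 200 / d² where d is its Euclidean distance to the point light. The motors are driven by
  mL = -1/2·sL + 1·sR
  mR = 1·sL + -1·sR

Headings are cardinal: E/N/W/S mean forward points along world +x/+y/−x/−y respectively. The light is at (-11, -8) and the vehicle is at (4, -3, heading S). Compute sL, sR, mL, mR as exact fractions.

left sensor world pos  = (7, -6); dL² = 328
right sensor world pos = (1, -6); dR² = 148
sL = 200/328 = 25/41
sR = 200/148 = 50/37
mL = -1/2·sL + 1·sR = 3175/3034
mR = 1·sL + -1·sR = -1125/1517

25/41 50/37 3175/3034 -1125/1517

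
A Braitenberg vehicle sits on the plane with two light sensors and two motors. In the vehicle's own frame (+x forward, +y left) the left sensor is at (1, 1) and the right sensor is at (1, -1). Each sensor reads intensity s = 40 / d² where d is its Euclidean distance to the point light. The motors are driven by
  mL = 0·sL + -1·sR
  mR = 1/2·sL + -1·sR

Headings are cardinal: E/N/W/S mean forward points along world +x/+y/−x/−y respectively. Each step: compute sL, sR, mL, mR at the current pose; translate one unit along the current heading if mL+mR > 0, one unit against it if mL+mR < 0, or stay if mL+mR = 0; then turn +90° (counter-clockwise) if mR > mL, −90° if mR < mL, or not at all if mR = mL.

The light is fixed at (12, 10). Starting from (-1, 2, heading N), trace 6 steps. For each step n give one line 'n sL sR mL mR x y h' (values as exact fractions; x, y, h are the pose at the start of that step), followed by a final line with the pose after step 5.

n=0: pose=(-1,2,N); sL=8/49, sR=40/193; mL=-40/193, mR=-1188/9457; mL+mR=-3148/9457 → advance -1; mR−mL=4/49 → turn +1·90°
n=1: pose=(-1,1,W); sL=5/37, sR=2/13; mL=-2/13, mR=-83/962; mL+mR=-231/962 → advance -1; mR−mL=5/74 → turn +1·90°
n=2: pose=(0,1,S); sL=40/221, sR=40/269; mL=-40/269, mR=-3460/59449; mL+mR=-12300/59449 → advance -1; mR−mL=20/221 → turn +1·90°
n=3: pose=(0,2,E); sL=4/17, sR=20/101; mL=-20/101, mR=-138/1717; mL+mR=-478/1717 → advance -1; mR−mL=2/17 → turn +1·90°
n=4: pose=(-1,2,N); sL=8/49, sR=40/193; mL=-40/193, mR=-1188/9457; mL+mR=-3148/9457 → advance -1; mR−mL=4/49 → turn +1·90°
n=5: pose=(-1,1,W); sL=5/37, sR=2/13; mL=-2/13, mR=-83/962; mL+mR=-231/962 → advance -1; mR−mL=5/74 → turn +1·90°

0 8/49 40/193 -40/193 -1188/9457 -1 2 N
1 5/37 2/13 -2/13 -83/962 -1 1 W
2 40/221 40/269 -40/269 -3460/59449 0 1 S
3 4/17 20/101 -20/101 -138/1717 0 2 E
4 8/49 40/193 -40/193 -1188/9457 -1 2 N
5 5/37 2/13 -2/13 -83/962 -1 1 W
final 0 1 S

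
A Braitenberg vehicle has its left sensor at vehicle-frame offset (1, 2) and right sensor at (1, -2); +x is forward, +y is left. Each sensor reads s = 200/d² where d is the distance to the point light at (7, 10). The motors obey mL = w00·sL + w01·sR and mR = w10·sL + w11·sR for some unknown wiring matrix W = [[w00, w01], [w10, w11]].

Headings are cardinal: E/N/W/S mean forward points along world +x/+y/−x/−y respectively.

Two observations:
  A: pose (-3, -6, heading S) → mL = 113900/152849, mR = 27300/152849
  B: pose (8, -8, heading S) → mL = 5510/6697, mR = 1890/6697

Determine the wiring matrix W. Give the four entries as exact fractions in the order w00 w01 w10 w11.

1/2 1 -1/2 1

obs A: pose=(-3,-6,S) → sL=200/353, sR=200/433, mL=113900/152849, mR=27300/152849
obs B: pose=(8,-8,S) → sL=20/37, sR=100/181, mL=5510/6697, mR=1890/6697
sensor matrix S = [[200/353, 200/433], [20/37, 100/181]]; det S = 64848000/1023629753
solve [mL_A; mL_B] = S·[w00; w01] and [mR_A; mR_B] = S·[w10; w11]:
  w00 = 1/2, w01 = 1, w10 = -1/2, w11 = 1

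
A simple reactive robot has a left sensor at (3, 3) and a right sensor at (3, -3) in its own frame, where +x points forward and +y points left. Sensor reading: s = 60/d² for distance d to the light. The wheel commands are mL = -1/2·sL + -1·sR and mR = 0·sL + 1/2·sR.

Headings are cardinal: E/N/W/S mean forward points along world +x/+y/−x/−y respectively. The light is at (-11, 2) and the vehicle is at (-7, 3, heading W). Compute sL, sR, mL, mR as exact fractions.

left sensor world pos  = (-10, 0); dL² = 5
right sensor world pos = (-10, 6); dR² = 17
sL = 60/5 = 12
sR = 60/17 = 60/17
mL = -1/2·sL + -1·sR = -162/17
mR = 0·sL + 1/2·sR = 30/17

12 60/17 -162/17 30/17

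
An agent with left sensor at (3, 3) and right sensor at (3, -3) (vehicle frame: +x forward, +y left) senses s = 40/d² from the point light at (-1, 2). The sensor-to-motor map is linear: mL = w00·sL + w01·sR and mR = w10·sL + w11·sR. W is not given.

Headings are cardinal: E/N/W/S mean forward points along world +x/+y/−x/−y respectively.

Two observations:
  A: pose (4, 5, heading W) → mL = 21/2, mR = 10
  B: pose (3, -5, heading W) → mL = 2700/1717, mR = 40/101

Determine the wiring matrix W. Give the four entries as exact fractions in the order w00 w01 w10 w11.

obs A: pose=(4,5,W) → sL=10, sR=1, mL=21/2, mR=10
obs B: pose=(3,-5,W) → sL=40/101, sR=40/17, mL=2700/1717, mR=40/101
sensor matrix S = [[10, 1], [40/101, 40/17]]; det S = 39720/1717
solve [mL_A; mL_B] = S·[w00; w01] and [mR_A; mR_B] = S·[w10; w11]:
  w00 = 1, w01 = 1/2, w10 = 1, w11 = 0

1 1/2 1 0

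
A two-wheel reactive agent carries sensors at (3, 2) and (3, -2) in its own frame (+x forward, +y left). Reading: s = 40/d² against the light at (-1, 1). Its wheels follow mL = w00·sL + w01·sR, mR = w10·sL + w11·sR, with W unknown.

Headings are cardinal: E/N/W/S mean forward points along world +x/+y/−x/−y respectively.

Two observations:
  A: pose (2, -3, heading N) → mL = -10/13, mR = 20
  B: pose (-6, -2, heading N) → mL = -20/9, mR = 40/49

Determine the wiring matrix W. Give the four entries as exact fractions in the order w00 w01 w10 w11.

obs A: pose=(2,-3,N) → sL=20, sR=20/13, mL=-10/13, mR=20
obs B: pose=(-6,-2,N) → sL=40/49, sR=40/9, mL=-20/9, mR=40/49
sensor matrix S = [[20, 20/13], [40/49, 40/9]]; det S = 502400/5733
solve [mL_A; mL_B] = S·[w00; w01] and [mR_A; mR_B] = S·[w10; w11]:
  w00 = 0, w01 = -1/2, w10 = 1, w11 = 0

0 -1/2 1 0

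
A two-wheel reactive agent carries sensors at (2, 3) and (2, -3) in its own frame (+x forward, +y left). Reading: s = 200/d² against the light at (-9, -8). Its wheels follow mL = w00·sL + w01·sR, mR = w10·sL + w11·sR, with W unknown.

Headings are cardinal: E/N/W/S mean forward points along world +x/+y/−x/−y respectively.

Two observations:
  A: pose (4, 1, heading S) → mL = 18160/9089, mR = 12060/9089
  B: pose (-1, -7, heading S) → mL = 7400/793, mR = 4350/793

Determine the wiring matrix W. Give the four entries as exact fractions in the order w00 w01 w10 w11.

1 1 1 1/2

obs A: pose=(4,1,S) → sL=40/61, sR=200/149, mL=18160/9089, mR=12060/9089
obs B: pose=(-1,-7,S) → sL=100/61, sR=100/13, mL=7400/793, mR=4350/793
sensor matrix S = [[40/61, 200/149], [100/61, 100/13]]; det S = 336000/118157
solve [mL_A; mL_B] = S·[w00; w01] and [mR_A; mR_B] = S·[w10; w11]:
  w00 = 1, w01 = 1, w10 = 1, w11 = 1/2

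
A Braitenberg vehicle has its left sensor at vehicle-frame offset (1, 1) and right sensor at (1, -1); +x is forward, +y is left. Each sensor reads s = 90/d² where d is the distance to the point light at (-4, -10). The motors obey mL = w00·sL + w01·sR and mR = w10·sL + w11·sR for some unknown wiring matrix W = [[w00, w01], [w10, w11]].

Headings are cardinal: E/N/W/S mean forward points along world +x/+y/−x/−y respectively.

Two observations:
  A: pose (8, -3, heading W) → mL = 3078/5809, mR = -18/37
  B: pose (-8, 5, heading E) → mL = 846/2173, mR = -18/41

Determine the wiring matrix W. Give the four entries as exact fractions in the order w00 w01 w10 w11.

1/2 1/2 0 -1

obs A: pose=(8,-3,W) → sL=90/157, sR=18/37, mL=3078/5809, mR=-18/37
obs B: pose=(-8,5,E) → sL=18/53, sR=18/41, mL=846/2173, mR=-18/41
sensor matrix S = [[90/157, 18/37], [18/53, 18/41]]; det S = 1091232/12622957
solve [mL_A; mL_B] = S·[w00; w01] and [mR_A; mR_B] = S·[w10; w11]:
  w00 = 1/2, w01 = 1/2, w10 = 0, w11 = -1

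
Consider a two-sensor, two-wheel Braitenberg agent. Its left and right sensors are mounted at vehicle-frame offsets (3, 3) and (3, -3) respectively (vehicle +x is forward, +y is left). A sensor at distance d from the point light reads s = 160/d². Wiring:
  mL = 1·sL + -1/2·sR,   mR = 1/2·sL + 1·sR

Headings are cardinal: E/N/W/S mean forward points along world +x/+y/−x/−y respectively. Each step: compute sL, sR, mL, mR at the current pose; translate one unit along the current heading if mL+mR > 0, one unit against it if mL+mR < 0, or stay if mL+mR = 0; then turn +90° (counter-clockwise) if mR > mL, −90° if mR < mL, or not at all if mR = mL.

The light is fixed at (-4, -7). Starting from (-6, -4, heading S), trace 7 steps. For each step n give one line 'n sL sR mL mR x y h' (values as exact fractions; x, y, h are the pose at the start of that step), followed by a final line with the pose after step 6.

0 160 32/5 784/5 432/5 -6 -4 S
1 80/13 16/5 296/65 408/65 -6 -5 W
2 160 160/37 5840/37 3120/37 -7 -5 S
3 4 40/13 32/13 66/13 -7 -6 W
4 32 160/53 1616/53 1008/53 -8 -6 S
5 80/29 80/29 40/29 120/29 -8 -7 W
6 160/13 160/73 10640/949 7920/949 -9 -7 S
final -9 -8 W

n=0: pose=(-6,-4,S); sL=160, sR=32/5; mL=784/5, mR=432/5; mL+mR=1216/5 → advance +1; mR−mL=-352/5 → turn -1·90°
n=1: pose=(-6,-5,W); sL=80/13, sR=16/5; mL=296/65, mR=408/65; mL+mR=704/65 → advance +1; mR−mL=112/65 → turn +1·90°
n=2: pose=(-7,-5,S); sL=160, sR=160/37; mL=5840/37, mR=3120/37; mL+mR=8960/37 → advance +1; mR−mL=-2720/37 → turn -1·90°
n=3: pose=(-7,-6,W); sL=4, sR=40/13; mL=32/13, mR=66/13; mL+mR=98/13 → advance +1; mR−mL=34/13 → turn +1·90°
n=4: pose=(-8,-6,S); sL=32, sR=160/53; mL=1616/53, mR=1008/53; mL+mR=2624/53 → advance +1; mR−mL=-608/53 → turn -1·90°
n=5: pose=(-8,-7,W); sL=80/29, sR=80/29; mL=40/29, mR=120/29; mL+mR=160/29 → advance +1; mR−mL=80/29 → turn +1·90°
n=6: pose=(-9,-7,S); sL=160/13, sR=160/73; mL=10640/949, mR=7920/949; mL+mR=18560/949 → advance +1; mR−mL=-2720/949 → turn -1·90°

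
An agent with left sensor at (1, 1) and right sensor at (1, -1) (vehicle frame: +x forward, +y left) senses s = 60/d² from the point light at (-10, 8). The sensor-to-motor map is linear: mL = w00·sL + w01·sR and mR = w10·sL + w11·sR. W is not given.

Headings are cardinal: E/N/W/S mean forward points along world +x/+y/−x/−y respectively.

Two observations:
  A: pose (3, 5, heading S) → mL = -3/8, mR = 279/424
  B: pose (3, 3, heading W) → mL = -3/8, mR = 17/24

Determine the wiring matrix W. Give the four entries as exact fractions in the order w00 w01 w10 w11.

obs A: pose=(3,5,S) → sL=15/53, sR=3/8, mL=-3/8, mR=279/424
obs B: pose=(3,3,W) → sL=1/3, sR=3/8, mL=-3/8, mR=17/24
sensor matrix S = [[15/53, 3/8], [1/3, 3/8]]; det S = -1/53
solve [mL_A; mL_B] = S·[w00; w01] and [mR_A; mR_B] = S·[w10; w11]:
  w00 = 0, w01 = -1, w10 = 1, w11 = 1

0 -1 1 1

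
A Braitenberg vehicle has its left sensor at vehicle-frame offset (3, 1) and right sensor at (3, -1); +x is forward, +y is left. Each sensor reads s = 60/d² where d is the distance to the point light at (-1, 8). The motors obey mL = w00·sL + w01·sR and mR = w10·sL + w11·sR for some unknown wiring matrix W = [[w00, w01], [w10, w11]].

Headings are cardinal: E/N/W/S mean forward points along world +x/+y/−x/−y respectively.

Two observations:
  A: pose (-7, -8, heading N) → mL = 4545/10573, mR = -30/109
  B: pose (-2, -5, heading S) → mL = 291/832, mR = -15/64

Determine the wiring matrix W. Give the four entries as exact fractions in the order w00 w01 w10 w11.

1 1/2 -1 0

obs A: pose=(-7,-8,N) → sL=30/109, sR=30/97, mL=4545/10573, mR=-30/109
obs B: pose=(-2,-5,S) → sL=15/64, sR=3/13, mL=291/832, mR=-15/64
sensor matrix S = [[30/109, 30/97], [15/64, 3/13]]; det S = -39465/4398368
solve [mL_A; mL_B] = S·[w00; w01] and [mR_A; mR_B] = S·[w10; w11]:
  w00 = 1, w01 = 1/2, w10 = -1, w11 = 0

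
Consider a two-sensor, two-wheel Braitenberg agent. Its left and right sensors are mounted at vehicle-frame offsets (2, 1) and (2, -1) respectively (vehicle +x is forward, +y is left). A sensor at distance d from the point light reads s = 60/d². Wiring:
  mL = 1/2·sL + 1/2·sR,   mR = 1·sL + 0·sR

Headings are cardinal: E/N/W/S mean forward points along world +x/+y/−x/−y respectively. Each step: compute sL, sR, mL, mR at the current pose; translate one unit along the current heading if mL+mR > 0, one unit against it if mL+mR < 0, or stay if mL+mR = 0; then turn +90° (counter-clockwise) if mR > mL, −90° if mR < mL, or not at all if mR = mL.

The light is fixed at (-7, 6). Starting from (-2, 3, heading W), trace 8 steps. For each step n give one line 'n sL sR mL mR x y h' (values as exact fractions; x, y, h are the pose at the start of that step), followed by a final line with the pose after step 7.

n=0: pose=(-2,3,W); sL=12/5, sR=60/13; mL=228/65, mR=12/5; mL+mR=384/65 → advance +1; mR−mL=-72/65 → turn -1·90°
n=1: pose=(-3,3,N); sL=6, sR=30/13; mL=54/13, mR=6; mL+mR=132/13 → advance +1; mR−mL=24/13 → turn +1·90°
n=2: pose=(-3,4,W); sL=60/13, sR=12; mL=108/13, mR=60/13; mL+mR=168/13 → advance +1; mR−mL=-48/13 → turn -1·90°
n=3: pose=(-4,4,N); sL=15, sR=15/4; mL=75/8, mR=15; mL+mR=195/8 → advance +1; mR−mL=45/8 → turn +1·90°
n=4: pose=(-4,5,W); sL=12, sR=60; mL=36, mR=12; mL+mR=48 → advance +1; mR−mL=-24 → turn -1·90°
n=5: pose=(-5,5,N); sL=30, sR=6; mL=18, mR=30; mL+mR=48 → advance +1; mR−mL=12 → turn +1·90°
n=6: pose=(-5,6,W); sL=60, sR=60; mL=60, mR=60; mL+mR=120 → advance +1; mR−mL=0 → turn +0·90°
n=7: pose=(-6,6,W); sL=30, sR=30; mL=30, mR=30; mL+mR=60 → advance +1; mR−mL=0 → turn +0·90°

0 12/5 60/13 228/65 12/5 -2 3 W
1 6 30/13 54/13 6 -3 3 N
2 60/13 12 108/13 60/13 -3 4 W
3 15 15/4 75/8 15 -4 4 N
4 12 60 36 12 -4 5 W
5 30 6 18 30 -5 5 N
6 60 60 60 60 -5 6 W
7 30 30 30 30 -6 6 W
final -7 6 W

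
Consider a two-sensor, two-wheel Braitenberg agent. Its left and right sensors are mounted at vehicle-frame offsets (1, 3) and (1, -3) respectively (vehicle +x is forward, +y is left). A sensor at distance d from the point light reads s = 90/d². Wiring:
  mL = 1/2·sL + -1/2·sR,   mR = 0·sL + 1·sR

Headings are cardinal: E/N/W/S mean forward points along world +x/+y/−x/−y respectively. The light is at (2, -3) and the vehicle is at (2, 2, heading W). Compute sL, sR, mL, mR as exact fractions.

left sensor world pos  = (1, -1); dL² = 5
right sensor world pos = (1, 5); dR² = 65
sL = 90/5 = 18
sR = 90/65 = 18/13
mL = 1/2·sL + -1/2·sR = 108/13
mR = 0·sL + 1·sR = 18/13

18 18/13 108/13 18/13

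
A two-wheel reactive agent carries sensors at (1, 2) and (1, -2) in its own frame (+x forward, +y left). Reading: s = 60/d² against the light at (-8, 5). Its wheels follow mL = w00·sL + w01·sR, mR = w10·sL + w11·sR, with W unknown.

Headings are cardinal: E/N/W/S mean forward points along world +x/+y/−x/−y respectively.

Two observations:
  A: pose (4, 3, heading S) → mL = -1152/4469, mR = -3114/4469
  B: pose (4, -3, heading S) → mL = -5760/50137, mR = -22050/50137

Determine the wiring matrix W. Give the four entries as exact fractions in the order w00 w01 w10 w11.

1 -1 -1/2 -1

obs A: pose=(4,3,S) → sL=12/41, sR=60/109, mL=-1152/4469, mR=-3114/4469
obs B: pose=(4,-3,S) → sL=60/277, sR=60/181, mL=-5760/50137, mR=-22050/50137
sensor matrix S = [[12/41, 60/109], [60/277, 60/181]]; det S = -4976640/224062253
solve [mL_A; mL_B] = S·[w00; w01] and [mR_A; mR_B] = S·[w10; w11]:
  w00 = 1, w01 = -1, w10 = -1/2, w11 = -1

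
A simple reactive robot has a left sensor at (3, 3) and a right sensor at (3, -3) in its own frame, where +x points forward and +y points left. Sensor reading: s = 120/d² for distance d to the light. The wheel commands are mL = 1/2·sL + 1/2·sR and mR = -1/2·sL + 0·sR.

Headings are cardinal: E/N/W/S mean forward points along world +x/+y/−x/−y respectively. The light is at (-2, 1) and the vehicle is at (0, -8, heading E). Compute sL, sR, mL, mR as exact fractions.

left sensor world pos  = (3, -5); dL² = 61
right sensor world pos = (3, -11); dR² = 169
sL = 120/61 = 120/61
sR = 120/169 = 120/169
mL = 1/2·sL + 1/2·sR = 13800/10309
mR = -1/2·sL + 0·sR = -60/61

120/61 120/169 13800/10309 -60/61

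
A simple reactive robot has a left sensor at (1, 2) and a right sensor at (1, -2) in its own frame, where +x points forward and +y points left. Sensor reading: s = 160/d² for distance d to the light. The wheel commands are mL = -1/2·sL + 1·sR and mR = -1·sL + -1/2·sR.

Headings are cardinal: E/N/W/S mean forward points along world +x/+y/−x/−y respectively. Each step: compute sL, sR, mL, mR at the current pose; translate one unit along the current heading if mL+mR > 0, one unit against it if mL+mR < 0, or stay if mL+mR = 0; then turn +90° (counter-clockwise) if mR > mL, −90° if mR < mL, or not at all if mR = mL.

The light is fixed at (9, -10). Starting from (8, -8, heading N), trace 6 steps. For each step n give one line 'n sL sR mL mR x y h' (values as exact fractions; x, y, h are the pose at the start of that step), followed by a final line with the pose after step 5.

0 80/9 16 104/9 -152/9 8 -8 N
1 160/9 160 1360/9 -880/9 8 -9 E
2 40 40 20 -60 9 -9 S
3 160 160/17 -1200/17 -2800/17 9 -8 W
4 16 80/9 8/9 -184/9 10 -8 N
5 160/13 32 336/13 -368/13 10 -9 E
final 9 -9 S

n=0: pose=(8,-8,N); sL=80/9, sR=16; mL=104/9, mR=-152/9; mL+mR=-16/3 → advance -1; mR−mL=-256/9 → turn -1·90°
n=1: pose=(8,-9,E); sL=160/9, sR=160; mL=1360/9, mR=-880/9; mL+mR=160/3 → advance +1; mR−mL=-2240/9 → turn -1·90°
n=2: pose=(9,-9,S); sL=40, sR=40; mL=20, mR=-60; mL+mR=-40 → advance -1; mR−mL=-80 → turn -1·90°
n=3: pose=(9,-8,W); sL=160, sR=160/17; mL=-1200/17, mR=-2800/17; mL+mR=-4000/17 → advance -1; mR−mL=-1600/17 → turn -1·90°
n=4: pose=(10,-8,N); sL=16, sR=80/9; mL=8/9, mR=-184/9; mL+mR=-176/9 → advance -1; mR−mL=-64/3 → turn -1·90°
n=5: pose=(10,-9,E); sL=160/13, sR=32; mL=336/13, mR=-368/13; mL+mR=-32/13 → advance -1; mR−mL=-704/13 → turn -1·90°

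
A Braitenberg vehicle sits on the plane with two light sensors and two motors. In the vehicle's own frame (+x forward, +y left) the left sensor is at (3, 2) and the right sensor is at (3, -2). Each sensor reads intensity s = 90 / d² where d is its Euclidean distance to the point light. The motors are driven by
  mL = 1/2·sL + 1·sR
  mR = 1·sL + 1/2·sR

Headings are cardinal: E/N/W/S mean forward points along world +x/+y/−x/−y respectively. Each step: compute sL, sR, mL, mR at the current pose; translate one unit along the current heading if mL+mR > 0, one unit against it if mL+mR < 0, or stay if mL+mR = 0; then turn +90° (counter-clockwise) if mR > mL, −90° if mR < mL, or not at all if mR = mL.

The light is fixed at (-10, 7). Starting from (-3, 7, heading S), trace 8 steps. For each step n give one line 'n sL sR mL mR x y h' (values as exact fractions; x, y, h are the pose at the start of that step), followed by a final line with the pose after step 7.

n=0: pose=(-3,7,S); sL=1, sR=45/17; mL=107/34, mR=79/34; mL+mR=93/17 → advance +1; mR−mL=-14/17 → turn -1·90°
n=1: pose=(-3,6,W); sL=18/5, sR=90/17; mL=603/85, mR=531/85; mL+mR=1134/85 → advance +1; mR−mL=-72/85 → turn -1·90°
n=2: pose=(-4,6,N); sL=9/2, sR=45/34; mL=243/68, mR=351/68; mL+mR=297/34 → advance +1; mR−mL=27/17 → turn +1·90°
n=3: pose=(-4,7,W); sL=90/13, sR=90/13; mL=135/13, mR=135/13; mL+mR=270/13 → advance +1; mR−mL=0 → turn +0·90°
n=4: pose=(-5,7,W); sL=45/4, sR=45/4; mL=135/8, mR=135/8; mL+mR=135/4 → advance +1; mR−mL=0 → turn +0·90°
n=5: pose=(-6,7,W); sL=18, sR=18; mL=27, mR=27; mL+mR=54 → advance +1; mR−mL=0 → turn +0·90°
n=6: pose=(-7,7,W); sL=45/2, sR=45/2; mL=135/4, mR=135/4; mL+mR=135/2 → advance +1; mR−mL=0 → turn +0·90°
n=7: pose=(-8,7,W); sL=18, sR=18; mL=27, mR=27; mL+mR=54 → advance +1; mR−mL=0 → turn +0·90°

0 1 45/17 107/34 79/34 -3 7 S
1 18/5 90/17 603/85 531/85 -3 6 W
2 9/2 45/34 243/68 351/68 -4 6 N
3 90/13 90/13 135/13 135/13 -4 7 W
4 45/4 45/4 135/8 135/8 -5 7 W
5 18 18 27 27 -6 7 W
6 45/2 45/2 135/4 135/4 -7 7 W
7 18 18 27 27 -8 7 W
final -9 7 W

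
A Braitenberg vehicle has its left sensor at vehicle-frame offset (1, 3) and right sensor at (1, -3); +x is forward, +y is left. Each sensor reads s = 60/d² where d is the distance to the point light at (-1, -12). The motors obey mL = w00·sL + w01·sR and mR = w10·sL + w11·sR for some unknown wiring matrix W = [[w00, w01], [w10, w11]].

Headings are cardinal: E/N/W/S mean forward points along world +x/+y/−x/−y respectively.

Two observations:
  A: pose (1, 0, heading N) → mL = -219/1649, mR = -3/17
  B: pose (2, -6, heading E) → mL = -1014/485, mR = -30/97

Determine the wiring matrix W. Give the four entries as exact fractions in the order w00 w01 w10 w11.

1/2 -1 -1/2 0

obs A: pose=(1,0,N) → sL=6/17, sR=30/97, mL=-219/1649, mR=-3/17
obs B: pose=(2,-6,E) → sL=60/97, sR=12/5, mL=-1014/485, mR=-30/97
sensor matrix S = [[6/17, 30/97], [60/97, 12/5]]; det S = 524448/799765
solve [mL_A; mL_B] = S·[w00; w01] and [mR_A; mR_B] = S·[w10; w11]:
  w00 = 1/2, w01 = -1, w10 = -1/2, w11 = 0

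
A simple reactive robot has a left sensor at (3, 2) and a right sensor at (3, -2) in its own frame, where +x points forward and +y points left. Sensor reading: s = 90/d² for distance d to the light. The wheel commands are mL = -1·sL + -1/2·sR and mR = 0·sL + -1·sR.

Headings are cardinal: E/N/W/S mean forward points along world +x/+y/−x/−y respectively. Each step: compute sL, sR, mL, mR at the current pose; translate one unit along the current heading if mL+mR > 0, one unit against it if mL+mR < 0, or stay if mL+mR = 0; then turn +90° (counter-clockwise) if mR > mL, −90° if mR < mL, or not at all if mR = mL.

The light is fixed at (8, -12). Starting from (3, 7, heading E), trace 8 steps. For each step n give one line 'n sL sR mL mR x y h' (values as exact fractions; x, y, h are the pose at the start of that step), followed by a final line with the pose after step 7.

n=0: pose=(3,7,E); sL=18/89, sR=90/293; mL=-9279/26077, mR=-90/293; mL+mR=-17289/26077 → advance -1; mR−mL=1269/26077 → turn +1·90°
n=1: pose=(2,7,N); sL=45/274, sR=9/50; mL=-3483/13700, mR=-9/50; mL+mR=-5949/13700 → advance -1; mR−mL=1017/13700 → turn +1·90°
n=2: pose=(2,6,W); sL=90/337, sR=90/481; mL=-58455/162097, mR=-90/481; mL+mR=-88785/162097 → advance -1; mR−mL=28125/162097 → turn +1·90°
n=3: pose=(3,6,S); sL=5/13, sR=45/137; mL=-1955/3562, mR=-45/137; mL+mR=-3125/3562 → advance -1; mR−mL=785/3562 → turn +1·90°
n=4: pose=(3,7,E); sL=18/89, sR=90/293; mL=-9279/26077, mR=-90/293; mL+mR=-17289/26077 → advance -1; mR−mL=1269/26077 → turn +1·90°
n=5: pose=(2,7,N); sL=45/274, sR=9/50; mL=-3483/13700, mR=-9/50; mL+mR=-5949/13700 → advance -1; mR−mL=1017/13700 → turn +1·90°
n=6: pose=(2,6,W); sL=90/337, sR=90/481; mL=-58455/162097, mR=-90/481; mL+mR=-88785/162097 → advance -1; mR−mL=28125/162097 → turn +1·90°
n=7: pose=(3,6,S); sL=5/13, sR=45/137; mL=-1955/3562, mR=-45/137; mL+mR=-3125/3562 → advance -1; mR−mL=785/3562 → turn +1·90°

0 18/89 90/293 -9279/26077 -90/293 3 7 E
1 45/274 9/50 -3483/13700 -9/50 2 7 N
2 90/337 90/481 -58455/162097 -90/481 2 6 W
3 5/13 45/137 -1955/3562 -45/137 3 6 S
4 18/89 90/293 -9279/26077 -90/293 3 7 E
5 45/274 9/50 -3483/13700 -9/50 2 7 N
6 90/337 90/481 -58455/162097 -90/481 2 6 W
7 5/13 45/137 -1955/3562 -45/137 3 6 S
final 3 7 E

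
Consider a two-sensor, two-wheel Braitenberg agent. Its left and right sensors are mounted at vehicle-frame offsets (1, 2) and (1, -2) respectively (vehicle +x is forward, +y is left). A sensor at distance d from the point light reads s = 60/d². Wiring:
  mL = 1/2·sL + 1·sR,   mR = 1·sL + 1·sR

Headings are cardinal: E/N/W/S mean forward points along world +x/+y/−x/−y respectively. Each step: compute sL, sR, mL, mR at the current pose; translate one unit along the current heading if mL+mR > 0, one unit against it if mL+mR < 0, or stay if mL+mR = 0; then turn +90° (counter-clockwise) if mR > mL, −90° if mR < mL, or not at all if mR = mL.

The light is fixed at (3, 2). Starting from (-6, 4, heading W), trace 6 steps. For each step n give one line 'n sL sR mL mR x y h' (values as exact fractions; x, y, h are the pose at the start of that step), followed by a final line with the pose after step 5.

0 3/5 15/29 237/290 162/145 -6 4 W
1 12/13 12/29 330/377 504/377 -7 4 S
2 2/3 30/41 131/123 172/123 -7 3 E
3 12/25 60/53 1818/1325 2136/1325 -6 3 N
4 3/5 15/29 237/290 162/145 -6 4 W
5 12/13 12/29 330/377 504/377 -7 4 S
final -7 3 E

n=0: pose=(-6,4,W); sL=3/5, sR=15/29; mL=237/290, mR=162/145; mL+mR=561/290 → advance +1; mR−mL=3/10 → turn +1·90°
n=1: pose=(-7,4,S); sL=12/13, sR=12/29; mL=330/377, mR=504/377; mL+mR=834/377 → advance +1; mR−mL=6/13 → turn +1·90°
n=2: pose=(-7,3,E); sL=2/3, sR=30/41; mL=131/123, mR=172/123; mL+mR=101/41 → advance +1; mR−mL=1/3 → turn +1·90°
n=3: pose=(-6,3,N); sL=12/25, sR=60/53; mL=1818/1325, mR=2136/1325; mL+mR=3954/1325 → advance +1; mR−mL=6/25 → turn +1·90°
n=4: pose=(-6,4,W); sL=3/5, sR=15/29; mL=237/290, mR=162/145; mL+mR=561/290 → advance +1; mR−mL=3/10 → turn +1·90°
n=5: pose=(-7,4,S); sL=12/13, sR=12/29; mL=330/377, mR=504/377; mL+mR=834/377 → advance +1; mR−mL=6/13 → turn +1·90°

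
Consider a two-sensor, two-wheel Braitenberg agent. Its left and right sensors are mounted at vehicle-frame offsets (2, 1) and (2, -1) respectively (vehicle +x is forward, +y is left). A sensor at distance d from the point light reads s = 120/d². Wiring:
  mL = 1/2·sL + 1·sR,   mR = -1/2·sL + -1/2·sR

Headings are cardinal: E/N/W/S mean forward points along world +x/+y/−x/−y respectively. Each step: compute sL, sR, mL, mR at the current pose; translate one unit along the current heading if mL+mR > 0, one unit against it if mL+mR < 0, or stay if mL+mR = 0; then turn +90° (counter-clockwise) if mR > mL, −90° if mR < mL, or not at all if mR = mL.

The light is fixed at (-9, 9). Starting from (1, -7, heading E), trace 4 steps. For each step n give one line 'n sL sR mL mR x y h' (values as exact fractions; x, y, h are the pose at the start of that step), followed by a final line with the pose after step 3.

n=0: pose=(1,-7,E); sL=40/123, sR=120/433; mL=23420/53259, mR=-16040/53259; mL+mR=60/433 → advance +1; mR−mL=-39460/53259 → turn -1·90°
n=1: pose=(2,-7,S); sL=10/39, sR=15/53; mL=850/2067, mR=-1115/4134; mL+mR=15/106 → advance +1; mR−mL=-2815/4134 → turn -1·90°
n=2: pose=(2,-8,W); sL=8/27, sR=120/337; mL=4588/9099, mR=-2968/9099; mL+mR=60/337 → advance +1; mR−mL=-7556/9099 → turn -1·90°
n=3: pose=(1,-8,N); sL=20/51, sR=60/173; mL=4790/8823, mR=-3260/8823; mL+mR=30/173 → advance +1; mR−mL=-8050/8823 → turn -1·90°

0 40/123 120/433 23420/53259 -16040/53259 1 -7 E
1 10/39 15/53 850/2067 -1115/4134 2 -7 S
2 8/27 120/337 4588/9099 -2968/9099 2 -8 W
3 20/51 60/173 4790/8823 -3260/8823 1 -8 N
final 1 -7 E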